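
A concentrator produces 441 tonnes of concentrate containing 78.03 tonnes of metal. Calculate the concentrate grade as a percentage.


Grade = (metal in concentrate / concentrate mass) * 100
= (78.03 / 441) * 100
= 0.1769387755 * 100
= 17.6939%

17.6939%


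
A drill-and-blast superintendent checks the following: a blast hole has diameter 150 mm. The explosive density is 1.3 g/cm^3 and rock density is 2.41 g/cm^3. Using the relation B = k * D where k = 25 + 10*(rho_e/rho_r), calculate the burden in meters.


First, compute k:
rho_e / rho_r = 1.3 / 2.41 = 0.5394190871
k = 25 + 10 * 0.5394190871 = 30.39419087
Then, compute burden:
B = k * D / 1000 = 30.39419087 * 150 / 1000
= 4559.128631 / 1000
= 4.5591 m

4.5591 m


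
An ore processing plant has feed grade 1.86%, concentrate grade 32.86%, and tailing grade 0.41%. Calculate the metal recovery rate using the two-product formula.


Using the two-product formula:
R = 100 * c * (f - t) / (f * (c - t))
Numerator = 100 * 32.86 * (1.86 - 0.41)
= 100 * 32.86 * 1.45
= 4764.7
Denominator = 1.86 * (32.86 - 0.41)
= 1.86 * 32.45
= 60.357
R = 4764.7 / 60.357
= 78.942%

78.942%


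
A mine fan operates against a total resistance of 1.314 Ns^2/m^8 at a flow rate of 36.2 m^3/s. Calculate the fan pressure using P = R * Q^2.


Compute Q^2:
Q^2 = 36.2^2 = 1310.44
Compute pressure:
P = R * Q^2 = 1.314 * 1310.44
= 1721.9182 Pa

1721.9182 Pa


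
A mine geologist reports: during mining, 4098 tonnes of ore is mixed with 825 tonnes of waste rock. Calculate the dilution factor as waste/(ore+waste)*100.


16.7581%

Total material = ore + waste
= 4098 + 825 = 4923 tonnes
Dilution = waste / total * 100
= 825 / 4923 * 100
= 0.1675807434 * 100
= 16.7581%


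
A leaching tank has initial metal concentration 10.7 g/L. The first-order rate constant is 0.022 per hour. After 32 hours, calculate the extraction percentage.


50.5397%

Compute the exponent:
-k * t = -0.022 * 32 = -0.704
Remaining concentration:
C = 10.7 * exp(-0.704)
= 10.7 * 0.49460293
= 5.292251351 g/L
Extracted = 10.7 - 5.292251351 = 5.407748649 g/L
Extraction % = 5.407748649 / 10.7 * 100
= 50.5397%


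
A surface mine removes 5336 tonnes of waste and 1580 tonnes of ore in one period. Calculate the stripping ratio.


Stripping ratio = waste tonnage / ore tonnage
= 5336 / 1580
= 3.3772

3.3772


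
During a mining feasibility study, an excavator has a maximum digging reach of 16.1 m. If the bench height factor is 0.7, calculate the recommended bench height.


Bench height = reach * factor
= 16.1 * 0.7
= 11.27 m

11.27 m


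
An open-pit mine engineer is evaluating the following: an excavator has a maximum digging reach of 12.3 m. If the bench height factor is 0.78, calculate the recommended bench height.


9.594 m

Bench height = reach * factor
= 12.3 * 0.78
= 9.594 m


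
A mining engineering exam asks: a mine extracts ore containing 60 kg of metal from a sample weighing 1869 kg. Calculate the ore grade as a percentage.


Ore grade = (metal mass / ore mass) * 100
= (60 / 1869) * 100
= 0.03210272873 * 100
= 3.2103%

3.2103%


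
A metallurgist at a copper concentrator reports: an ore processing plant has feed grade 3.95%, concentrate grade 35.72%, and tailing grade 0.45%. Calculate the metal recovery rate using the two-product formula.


89.7381%

Using the two-product formula:
R = 100 * c * (f - t) / (f * (c - t))
Numerator = 100 * 35.72 * (3.95 - 0.45)
= 100 * 35.72 * 3.5
= 12502.0
Denominator = 3.95 * (35.72 - 0.45)
= 3.95 * 35.27
= 139.3165
R = 12502.0 / 139.3165
= 89.7381%


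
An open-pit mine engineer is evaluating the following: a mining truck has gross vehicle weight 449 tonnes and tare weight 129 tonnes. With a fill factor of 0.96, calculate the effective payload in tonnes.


307.2 tonnes

Maximum payload = gross - tare
= 449 - 129 = 320 tonnes
Effective payload = max payload * fill factor
= 320 * 0.96
= 307.2 tonnes


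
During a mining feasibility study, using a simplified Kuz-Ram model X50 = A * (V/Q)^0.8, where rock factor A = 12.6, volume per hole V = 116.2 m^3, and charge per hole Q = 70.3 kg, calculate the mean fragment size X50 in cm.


18.8352 cm

Compute V/Q:
V/Q = 116.2 / 70.3 = 1.652916074
Raise to the power 0.8:
(V/Q)^0.8 = 1.652916074^0.8 = 1.494860418
Multiply by A:
X50 = 12.6 * 1.494860418
= 18.8352 cm


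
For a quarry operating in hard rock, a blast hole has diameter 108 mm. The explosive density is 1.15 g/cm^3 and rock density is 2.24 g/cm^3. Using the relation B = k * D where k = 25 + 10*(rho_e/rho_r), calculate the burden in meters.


3.2545 m

First, compute k:
rho_e / rho_r = 1.15 / 2.24 = 0.5133928571
k = 25 + 10 * 0.5133928571 = 30.13392857
Then, compute burden:
B = k * D / 1000 = 30.13392857 * 108 / 1000
= 3254.464286 / 1000
= 3.2545 m


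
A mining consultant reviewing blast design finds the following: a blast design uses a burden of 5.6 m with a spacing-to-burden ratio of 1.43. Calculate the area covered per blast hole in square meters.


44.8448 m^2

First, find the spacing:
Spacing = burden * ratio = 5.6 * 1.43
= 8.008 m
Then, calculate the area:
Area = burden * spacing = 5.6 * 8.008
= 44.8448 m^2


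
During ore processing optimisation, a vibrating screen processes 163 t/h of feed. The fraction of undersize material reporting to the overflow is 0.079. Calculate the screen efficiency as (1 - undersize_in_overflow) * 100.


92.1%

Screen efficiency = (1 - fraction of undersize in overflow) * 100
= (1 - 0.079) * 100
= 0.921 * 100
= 92.1%


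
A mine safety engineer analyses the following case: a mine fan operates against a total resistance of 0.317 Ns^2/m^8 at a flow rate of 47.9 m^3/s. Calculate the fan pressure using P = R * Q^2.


Compute Q^2:
Q^2 = 47.9^2 = 2294.41
Compute pressure:
P = R * Q^2 = 0.317 * 2294.41
= 727.328 Pa

727.328 Pa


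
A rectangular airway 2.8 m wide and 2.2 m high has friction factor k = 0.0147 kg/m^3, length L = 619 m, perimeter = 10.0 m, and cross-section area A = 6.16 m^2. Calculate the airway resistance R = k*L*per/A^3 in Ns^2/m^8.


Compute the numerator:
k * L * per = 0.0147 * 619 * 10.0
= 90.993
Compute the denominator:
A^3 = 6.16^3 = 233.744896
Resistance:
R = 90.993 / 233.744896
= 0.3893 Ns^2/m^8

0.3893 Ns^2/m^8


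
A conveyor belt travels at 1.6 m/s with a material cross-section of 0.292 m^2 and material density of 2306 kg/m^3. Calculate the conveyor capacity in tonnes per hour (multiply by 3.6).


Volumetric flow = speed * area
= 1.6 * 0.292 = 0.4672 m^3/s
Mass flow = volumetric * density
= 0.4672 * 2306 = 1077.3632 kg/s
Convert to t/h: multiply by 3.6
Capacity = 1077.3632 * 3.6
= 3878.5075 t/h

3878.5075 t/h


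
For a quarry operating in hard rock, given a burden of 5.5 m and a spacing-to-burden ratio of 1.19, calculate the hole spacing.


Spacing = burden * ratio
= 5.5 * 1.19
= 6.545 m

6.545 m


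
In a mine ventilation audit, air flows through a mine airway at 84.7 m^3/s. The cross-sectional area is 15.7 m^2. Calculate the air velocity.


5.3949 m/s

Velocity = flow rate / cross-sectional area
= 84.7 / 15.7
= 5.3949 m/s


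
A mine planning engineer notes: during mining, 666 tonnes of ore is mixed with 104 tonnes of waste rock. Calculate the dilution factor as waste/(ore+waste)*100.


Total material = ore + waste
= 666 + 104 = 770 tonnes
Dilution = waste / total * 100
= 104 / 770 * 100
= 0.1350649351 * 100
= 13.5065%

13.5065%


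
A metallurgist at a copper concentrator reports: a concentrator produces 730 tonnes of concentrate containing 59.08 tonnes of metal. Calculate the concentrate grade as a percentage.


8.0932%

Grade = (metal in concentrate / concentrate mass) * 100
= (59.08 / 730) * 100
= 0.08093150685 * 100
= 8.0932%


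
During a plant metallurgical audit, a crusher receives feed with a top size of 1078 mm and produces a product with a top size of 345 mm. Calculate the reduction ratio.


3.1246

Reduction ratio = feed size / product size
= 1078 / 345
= 3.1246


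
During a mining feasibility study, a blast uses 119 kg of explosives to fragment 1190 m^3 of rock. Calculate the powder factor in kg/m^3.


0.1 kg/m^3

Powder factor = explosive mass / rock volume
= 119 / 1190
= 0.1 kg/m^3


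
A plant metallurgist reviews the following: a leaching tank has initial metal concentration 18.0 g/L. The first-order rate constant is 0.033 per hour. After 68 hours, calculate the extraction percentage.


89.3966%

Compute the exponent:
-k * t = -0.033 * 68 = -2.244
Remaining concentration:
C = 18.0 * exp(-2.244)
= 18.0 * 0.1060335209
= 1.908603376 g/L
Extracted = 18.0 - 1.908603376 = 16.09139662 g/L
Extraction % = 16.09139662 / 18.0 * 100
= 89.3966%


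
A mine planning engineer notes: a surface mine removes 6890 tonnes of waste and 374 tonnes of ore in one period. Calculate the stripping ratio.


Stripping ratio = waste tonnage / ore tonnage
= 6890 / 374
= 18.4225

18.4225


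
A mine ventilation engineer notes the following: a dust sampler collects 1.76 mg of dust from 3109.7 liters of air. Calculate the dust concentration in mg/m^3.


0.566 mg/m^3

Convert liters to m^3: 1 m^3 = 1000 L
Concentration = mass / volume * 1000
= 1.76 / 3109.7 * 1000
= 0.000565970994 * 1000
= 0.566 mg/m^3


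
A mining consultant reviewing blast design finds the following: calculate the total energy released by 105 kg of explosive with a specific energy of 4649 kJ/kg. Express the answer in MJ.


488.145 MJ

Energy = mass * specific_energy / 1000
= 105 * 4649 / 1000
= 488145 / 1000
= 488.145 MJ


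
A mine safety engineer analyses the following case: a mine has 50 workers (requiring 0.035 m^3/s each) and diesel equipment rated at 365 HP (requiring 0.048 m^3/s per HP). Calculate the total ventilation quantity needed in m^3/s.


19.27 m^3/s

Airflow for workers:
Q_people = 50 * 0.035 = 1.75 m^3/s
Airflow for diesel equipment:
Q_diesel = 365 * 0.048 = 17.52 m^3/s
Total ventilation:
Q_total = 1.75 + 17.52
= 19.27 m^3/s


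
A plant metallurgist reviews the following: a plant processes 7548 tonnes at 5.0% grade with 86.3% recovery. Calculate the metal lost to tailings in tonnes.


51.7038 tonnes

Total metal in feed:
= 7548 * 5.0 / 100 = 377.4 tonnes
Metal recovered:
= 377.4 * 86.3 / 100 = 325.6962 tonnes
Metal lost to tailings:
= 377.4 - 325.6962
= 51.7038 tonnes


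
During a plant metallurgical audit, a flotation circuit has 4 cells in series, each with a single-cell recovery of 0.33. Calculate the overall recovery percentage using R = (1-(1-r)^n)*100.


79.8489%

Complement of single-cell recovery:
1 - r = 1 - 0.33 = 0.67
Raise to power n:
(1 - r)^4 = 0.67^4 = 0.20151121
Overall recovery:
R = (1 - 0.20151121) * 100
= 79.8489%


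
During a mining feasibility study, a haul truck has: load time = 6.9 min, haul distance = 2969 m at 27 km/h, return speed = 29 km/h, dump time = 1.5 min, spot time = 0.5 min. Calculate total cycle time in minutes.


21.6405 min

Convert haul speed to m/min: 27 * 1000/60 = 450 m/min
Haul time = 2969 / 450 = 6.597777778 min
Convert return speed to m/min: 29 * 1000/60 = 483.3333333 m/min
Return time = 2969 / 483.3333333 = 6.142758621 min
Total cycle time:
= 6.9 + 6.597777778 + 1.5 + 6.142758621 + 0.5
= 21.6405 min


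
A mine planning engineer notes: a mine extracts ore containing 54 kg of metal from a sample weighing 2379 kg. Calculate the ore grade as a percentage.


2.2699%

Ore grade = (metal mass / ore mass) * 100
= (54 / 2379) * 100
= 0.02269861286 * 100
= 2.2699%


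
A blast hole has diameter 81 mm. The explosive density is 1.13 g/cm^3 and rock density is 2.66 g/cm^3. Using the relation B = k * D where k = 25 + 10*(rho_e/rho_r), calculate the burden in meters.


2.3691 m

First, compute k:
rho_e / rho_r = 1.13 / 2.66 = 0.4248120301
k = 25 + 10 * 0.4248120301 = 29.2481203
Then, compute burden:
B = k * D / 1000 = 29.2481203 * 81 / 1000
= 2369.097744 / 1000
= 2.3691 m


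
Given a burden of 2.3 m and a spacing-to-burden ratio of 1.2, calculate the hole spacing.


Spacing = burden * ratio
= 2.3 * 1.2
= 2.76 m

2.76 m


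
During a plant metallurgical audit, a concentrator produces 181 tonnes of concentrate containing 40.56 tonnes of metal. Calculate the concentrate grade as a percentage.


22.4088%

Grade = (metal in concentrate / concentrate mass) * 100
= (40.56 / 181) * 100
= 0.2240883978 * 100
= 22.4088%


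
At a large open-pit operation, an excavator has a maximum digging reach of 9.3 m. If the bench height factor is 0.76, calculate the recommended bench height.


7.068 m

Bench height = reach * factor
= 9.3 * 0.76
= 7.068 m


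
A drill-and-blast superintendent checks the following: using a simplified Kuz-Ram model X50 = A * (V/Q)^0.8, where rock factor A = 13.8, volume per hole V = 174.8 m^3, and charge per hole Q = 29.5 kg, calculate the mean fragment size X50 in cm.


Compute V/Q:
V/Q = 174.8 / 29.5 = 5.925423729
Raise to the power 0.8:
(V/Q)^0.8 = 5.925423729^0.8 = 4.151217895
Multiply by A:
X50 = 13.8 * 4.151217895
= 57.2868 cm

57.2868 cm


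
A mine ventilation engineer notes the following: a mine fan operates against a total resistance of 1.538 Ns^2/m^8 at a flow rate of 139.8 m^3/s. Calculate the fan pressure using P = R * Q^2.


Compute Q^2:
Q^2 = 139.8^2 = 19544.04
Compute pressure:
P = R * Q^2 = 1.538 * 19544.04
= 30058.7335 Pa

30058.7335 Pa


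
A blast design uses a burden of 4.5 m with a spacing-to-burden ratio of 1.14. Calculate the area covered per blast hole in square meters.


First, find the spacing:
Spacing = burden * ratio = 4.5 * 1.14
= 5.13 m
Then, calculate the area:
Area = burden * spacing = 4.5 * 5.13
= 23.085 m^2

23.085 m^2


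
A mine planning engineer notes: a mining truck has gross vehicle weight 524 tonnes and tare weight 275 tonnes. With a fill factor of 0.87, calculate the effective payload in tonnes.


216.63 tonnes

Maximum payload = gross - tare
= 524 - 275 = 249 tonnes
Effective payload = max payload * fill factor
= 249 * 0.87
= 216.63 tonnes


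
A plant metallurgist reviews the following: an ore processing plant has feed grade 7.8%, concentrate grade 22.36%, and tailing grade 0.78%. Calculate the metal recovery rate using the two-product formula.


Using the two-product formula:
R = 100 * c * (f - t) / (f * (c - t))
Numerator = 100 * 22.36 * (7.8 - 0.78)
= 100 * 22.36 * 7.02
= 15696.72
Denominator = 7.8 * (22.36 - 0.78)
= 7.8 * 21.58
= 168.324
R = 15696.72 / 168.324
= 93.253%

93.253%


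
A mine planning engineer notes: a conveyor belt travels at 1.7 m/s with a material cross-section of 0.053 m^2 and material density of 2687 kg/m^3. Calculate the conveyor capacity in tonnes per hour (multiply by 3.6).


871.5553 t/h

Volumetric flow = speed * area
= 1.7 * 0.053 = 0.0901 m^3/s
Mass flow = volumetric * density
= 0.0901 * 2687 = 242.0987 kg/s
Convert to t/h: multiply by 3.6
Capacity = 242.0987 * 3.6
= 871.5553 t/h


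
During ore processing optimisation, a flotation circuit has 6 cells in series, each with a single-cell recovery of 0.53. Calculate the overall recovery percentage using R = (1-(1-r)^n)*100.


Complement of single-cell recovery:
1 - r = 1 - 0.53 = 0.47
Raise to power n:
(1 - r)^6 = 0.47^6 = 0.01077921533
Overall recovery:
R = (1 - 0.01077921533) * 100
= 98.9221%

98.9221%


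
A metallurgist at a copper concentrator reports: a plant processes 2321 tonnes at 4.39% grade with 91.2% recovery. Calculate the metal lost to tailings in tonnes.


8.9665 tonnes

Total metal in feed:
= 2321 * 4.39 / 100 = 101.8919 tonnes
Metal recovered:
= 101.8919 * 91.2 / 100 = 92.9254128 tonnes
Metal lost to tailings:
= 101.8919 - 92.9254128
= 8.9665 tonnes


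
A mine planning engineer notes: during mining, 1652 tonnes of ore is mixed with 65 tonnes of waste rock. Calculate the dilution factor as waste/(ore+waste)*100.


Total material = ore + waste
= 1652 + 65 = 1717 tonnes
Dilution = waste / total * 100
= 65 / 1717 * 100
= 0.03785672685 * 100
= 3.7857%

3.7857%


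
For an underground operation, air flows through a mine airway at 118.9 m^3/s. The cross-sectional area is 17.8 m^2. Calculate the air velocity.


6.6798 m/s

Velocity = flow rate / cross-sectional area
= 118.9 / 17.8
= 6.6798 m/s


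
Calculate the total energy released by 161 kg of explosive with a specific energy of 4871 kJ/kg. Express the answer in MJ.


Energy = mass * specific_energy / 1000
= 161 * 4871 / 1000
= 784231 / 1000
= 784.231 MJ

784.231 MJ


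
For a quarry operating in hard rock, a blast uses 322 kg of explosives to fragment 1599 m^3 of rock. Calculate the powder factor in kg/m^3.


Powder factor = explosive mass / rock volume
= 322 / 1599
= 0.2014 kg/m^3

0.2014 kg/m^3


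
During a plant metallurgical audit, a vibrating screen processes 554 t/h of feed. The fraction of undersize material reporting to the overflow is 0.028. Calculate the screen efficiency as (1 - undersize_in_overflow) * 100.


97.2%

Screen efficiency = (1 - fraction of undersize in overflow) * 100
= (1 - 0.028) * 100
= 0.972 * 100
= 97.2%


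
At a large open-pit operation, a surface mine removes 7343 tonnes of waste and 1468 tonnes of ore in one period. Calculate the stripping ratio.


5.002

Stripping ratio = waste tonnage / ore tonnage
= 7343 / 1468
= 5.002


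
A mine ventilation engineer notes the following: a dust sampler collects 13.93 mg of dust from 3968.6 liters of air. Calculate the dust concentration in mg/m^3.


Convert liters to m^3: 1 m^3 = 1000 L
Concentration = mass / volume * 1000
= 13.93 / 3968.6 * 1000
= 0.003510053923 * 1000
= 3.5101 mg/m^3

3.5101 mg/m^3


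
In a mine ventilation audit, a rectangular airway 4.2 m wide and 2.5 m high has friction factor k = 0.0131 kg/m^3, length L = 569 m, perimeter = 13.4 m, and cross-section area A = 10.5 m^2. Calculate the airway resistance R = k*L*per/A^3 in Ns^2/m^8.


Compute the numerator:
k * L * per = 0.0131 * 569 * 13.4
= 99.88226
Compute the denominator:
A^3 = 10.5^3 = 1157.625
Resistance:
R = 99.88226 / 1157.625
= 0.0863 Ns^2/m^8

0.0863 Ns^2/m^8


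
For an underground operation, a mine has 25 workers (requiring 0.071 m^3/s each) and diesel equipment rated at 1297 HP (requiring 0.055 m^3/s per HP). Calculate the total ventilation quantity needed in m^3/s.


73.11 m^3/s

Airflow for workers:
Q_people = 25 * 0.071 = 1.775 m^3/s
Airflow for diesel equipment:
Q_diesel = 1297 * 0.055 = 71.335 m^3/s
Total ventilation:
Q_total = 1.775 + 71.335
= 73.11 m^3/s


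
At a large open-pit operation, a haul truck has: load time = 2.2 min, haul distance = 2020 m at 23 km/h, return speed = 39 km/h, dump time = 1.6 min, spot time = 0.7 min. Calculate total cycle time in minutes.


Convert haul speed to m/min: 23 * 1000/60 = 383.3333333 m/min
Haul time = 2020 / 383.3333333 = 5.269565217 min
Convert return speed to m/min: 39 * 1000/60 = 650 m/min
Return time = 2020 / 650 = 3.107692308 min
Total cycle time:
= 2.2 + 5.269565217 + 1.6 + 3.107692308 + 0.7
= 12.8773 min

12.8773 min


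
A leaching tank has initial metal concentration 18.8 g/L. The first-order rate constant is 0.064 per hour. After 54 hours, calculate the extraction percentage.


Compute the exponent:
-k * t = -0.064 * 54 = -3.456
Remaining concentration:
C = 18.8 * exp(-3.456)
= 18.8 * 0.03155573284
= 0.5932477774 g/L
Extracted = 18.8 - 0.5932477774 = 18.20675222 g/L
Extraction % = 18.20675222 / 18.8 * 100
= 96.8444%

96.8444%


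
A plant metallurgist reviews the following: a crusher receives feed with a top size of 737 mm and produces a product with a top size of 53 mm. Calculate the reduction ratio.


Reduction ratio = feed size / product size
= 737 / 53
= 13.9057

13.9057


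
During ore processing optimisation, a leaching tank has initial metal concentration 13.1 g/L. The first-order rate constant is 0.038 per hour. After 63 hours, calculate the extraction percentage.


Compute the exponent:
-k * t = -0.038 * 63 = -2.394
Remaining concentration:
C = 13.1 * exp(-2.394)
= 13.1 * 0.0912638972
= 1.195557053 g/L
Extracted = 13.1 - 1.195557053 = 11.90444295 g/L
Extraction % = 11.90444295 / 13.1 * 100
= 90.8736%

90.8736%


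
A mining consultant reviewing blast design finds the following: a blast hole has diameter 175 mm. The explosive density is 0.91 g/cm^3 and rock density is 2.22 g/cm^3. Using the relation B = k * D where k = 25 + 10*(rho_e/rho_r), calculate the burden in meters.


First, compute k:
rho_e / rho_r = 0.91 / 2.22 = 0.4099099099
k = 25 + 10 * 0.4099099099 = 29.0990991
Then, compute burden:
B = k * D / 1000 = 29.0990991 * 175 / 1000
= 5092.342342 / 1000
= 5.0923 m

5.0923 m


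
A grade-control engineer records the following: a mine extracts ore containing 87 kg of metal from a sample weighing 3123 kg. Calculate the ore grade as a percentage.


2.7858%

Ore grade = (metal mass / ore mass) * 100
= (87 / 3123) * 100
= 0.02785782901 * 100
= 2.7858%


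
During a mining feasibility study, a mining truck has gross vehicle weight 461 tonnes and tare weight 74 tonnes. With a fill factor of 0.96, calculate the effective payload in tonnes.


Maximum payload = gross - tare
= 461 - 74 = 387 tonnes
Effective payload = max payload * fill factor
= 387 * 0.96
= 371.52 tonnes

371.52 tonnes


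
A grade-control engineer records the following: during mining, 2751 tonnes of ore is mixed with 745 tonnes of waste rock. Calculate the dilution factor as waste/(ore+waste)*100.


21.3101%

Total material = ore + waste
= 2751 + 745 = 3496 tonnes
Dilution = waste / total * 100
= 745 / 3496 * 100
= 0.2131006865 * 100
= 21.3101%


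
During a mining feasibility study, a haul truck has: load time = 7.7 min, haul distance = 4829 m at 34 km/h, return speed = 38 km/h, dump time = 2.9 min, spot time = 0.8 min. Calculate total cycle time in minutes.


Convert haul speed to m/min: 34 * 1000/60 = 566.6666667 m/min
Haul time = 4829 / 566.6666667 = 8.521764706 min
Convert return speed to m/min: 38 * 1000/60 = 633.3333333 m/min
Return time = 4829 / 633.3333333 = 7.624736842 min
Total cycle time:
= 7.7 + 8.521764706 + 2.9 + 7.624736842 + 0.8
= 27.5465 min

27.5465 min


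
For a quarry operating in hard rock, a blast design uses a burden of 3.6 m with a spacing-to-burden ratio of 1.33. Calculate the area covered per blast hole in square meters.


17.2368 m^2

First, find the spacing:
Spacing = burden * ratio = 3.6 * 1.33
= 4.788 m
Then, calculate the area:
Area = burden * spacing = 3.6 * 4.788
= 17.2368 m^2


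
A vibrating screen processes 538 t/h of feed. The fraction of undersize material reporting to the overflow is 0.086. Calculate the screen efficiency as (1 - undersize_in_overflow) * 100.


Screen efficiency = (1 - fraction of undersize in overflow) * 100
= (1 - 0.086) * 100
= 0.914 * 100
= 91.4%

91.4%


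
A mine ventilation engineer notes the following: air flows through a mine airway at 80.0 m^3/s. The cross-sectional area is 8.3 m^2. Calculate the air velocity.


Velocity = flow rate / cross-sectional area
= 80.0 / 8.3
= 9.6386 m/s

9.6386 m/s


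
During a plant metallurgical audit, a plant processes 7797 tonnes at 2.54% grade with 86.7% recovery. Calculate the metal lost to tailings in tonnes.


26.3398 tonnes

Total metal in feed:
= 7797 * 2.54 / 100 = 198.0438 tonnes
Metal recovered:
= 198.0438 * 86.7 / 100 = 171.7039746 tonnes
Metal lost to tailings:
= 198.0438 - 171.7039746
= 26.3398 tonnes


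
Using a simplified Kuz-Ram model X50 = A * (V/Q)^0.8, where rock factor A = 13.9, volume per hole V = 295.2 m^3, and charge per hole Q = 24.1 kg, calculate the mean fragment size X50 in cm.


103.1559 cm

Compute V/Q:
V/Q = 295.2 / 24.1 = 12.24896266
Raise to the power 0.8:
(V/Q)^0.8 = 12.24896266^0.8 = 7.421290781
Multiply by A:
X50 = 13.9 * 7.421290781
= 103.1559 cm


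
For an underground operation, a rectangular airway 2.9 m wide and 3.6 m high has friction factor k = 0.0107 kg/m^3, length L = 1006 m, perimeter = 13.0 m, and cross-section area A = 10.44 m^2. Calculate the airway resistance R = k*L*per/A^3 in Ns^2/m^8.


0.123 Ns^2/m^8

Compute the numerator:
k * L * per = 0.0107 * 1006 * 13.0
= 139.9346
Compute the denominator:
A^3 = 10.44^3 = 1137.893184
Resistance:
R = 139.9346 / 1137.893184
= 0.123 Ns^2/m^8


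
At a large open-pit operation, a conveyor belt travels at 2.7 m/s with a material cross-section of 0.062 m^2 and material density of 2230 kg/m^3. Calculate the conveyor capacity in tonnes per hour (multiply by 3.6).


1343.8872 t/h

Volumetric flow = speed * area
= 2.7 * 0.062 = 0.1674 m^3/s
Mass flow = volumetric * density
= 0.1674 * 2230 = 373.302 kg/s
Convert to t/h: multiply by 3.6
Capacity = 373.302 * 3.6
= 1343.8872 t/h


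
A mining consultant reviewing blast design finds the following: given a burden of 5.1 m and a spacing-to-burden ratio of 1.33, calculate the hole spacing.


Spacing = burden * ratio
= 5.1 * 1.33
= 6.783 m

6.783 m


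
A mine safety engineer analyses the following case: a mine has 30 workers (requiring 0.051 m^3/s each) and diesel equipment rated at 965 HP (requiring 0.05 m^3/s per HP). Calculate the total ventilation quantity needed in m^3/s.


Airflow for workers:
Q_people = 30 * 0.051 = 1.53 m^3/s
Airflow for diesel equipment:
Q_diesel = 965 * 0.05 = 48.25 m^3/s
Total ventilation:
Q_total = 1.53 + 48.25
= 49.78 m^3/s

49.78 m^3/s


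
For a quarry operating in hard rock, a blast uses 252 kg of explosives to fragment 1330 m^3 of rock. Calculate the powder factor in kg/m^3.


0.1895 kg/m^3

Powder factor = explosive mass / rock volume
= 252 / 1330
= 0.1895 kg/m^3


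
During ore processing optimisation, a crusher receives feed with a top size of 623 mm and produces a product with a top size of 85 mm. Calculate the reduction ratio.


Reduction ratio = feed size / product size
= 623 / 85
= 7.3294

7.3294


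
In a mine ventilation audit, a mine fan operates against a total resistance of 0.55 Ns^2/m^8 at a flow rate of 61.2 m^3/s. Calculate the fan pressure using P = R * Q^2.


2059.992 Pa

Compute Q^2:
Q^2 = 61.2^2 = 3745.44
Compute pressure:
P = R * Q^2 = 0.55 * 3745.44
= 2059.992 Pa


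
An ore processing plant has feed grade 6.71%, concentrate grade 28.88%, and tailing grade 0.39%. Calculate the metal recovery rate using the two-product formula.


95.4771%

Using the two-product formula:
R = 100 * c * (f - t) / (f * (c - t))
Numerator = 100 * 28.88 * (6.71 - 0.39)
= 100 * 28.88 * 6.32
= 18252.16
Denominator = 6.71 * (28.88 - 0.39)
= 6.71 * 28.49
= 191.1679
R = 18252.16 / 191.1679
= 95.4771%


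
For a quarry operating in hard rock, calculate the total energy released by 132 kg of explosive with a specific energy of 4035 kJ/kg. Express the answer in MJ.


Energy = mass * specific_energy / 1000
= 132 * 4035 / 1000
= 532620 / 1000
= 532.62 MJ

532.62 MJ


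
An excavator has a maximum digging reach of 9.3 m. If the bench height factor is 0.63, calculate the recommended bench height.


5.859 m

Bench height = reach * factor
= 9.3 * 0.63
= 5.859 m


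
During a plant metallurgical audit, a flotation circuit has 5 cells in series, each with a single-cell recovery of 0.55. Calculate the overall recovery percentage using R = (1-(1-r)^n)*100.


Complement of single-cell recovery:
1 - r = 1 - 0.55 = 0.45
Raise to power n:
(1 - r)^5 = 0.45^5 = 0.0184528125
Overall recovery:
R = (1 - 0.0184528125) * 100
= 98.1547%

98.1547%


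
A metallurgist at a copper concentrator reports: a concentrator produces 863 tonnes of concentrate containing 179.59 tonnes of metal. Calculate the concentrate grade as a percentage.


Grade = (metal in concentrate / concentrate mass) * 100
= (179.59 / 863) * 100
= 0.2080996524 * 100
= 20.81%

20.81%


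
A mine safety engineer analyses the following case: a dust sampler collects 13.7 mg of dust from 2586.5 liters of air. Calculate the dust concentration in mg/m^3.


5.2967 mg/m^3

Convert liters to m^3: 1 m^3 = 1000 L
Concentration = mass / volume * 1000
= 13.7 / 2586.5 * 1000
= 0.005296733037 * 1000
= 5.2967 mg/m^3


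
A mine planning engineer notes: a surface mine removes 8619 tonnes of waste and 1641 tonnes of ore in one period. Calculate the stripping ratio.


Stripping ratio = waste tonnage / ore tonnage
= 8619 / 1641
= 5.2523

5.2523


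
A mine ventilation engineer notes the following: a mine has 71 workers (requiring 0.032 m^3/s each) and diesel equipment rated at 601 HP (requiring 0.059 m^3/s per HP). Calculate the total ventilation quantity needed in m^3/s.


37.731 m^3/s

Airflow for workers:
Q_people = 71 * 0.032 = 2.272 m^3/s
Airflow for diesel equipment:
Q_diesel = 601 * 0.059 = 35.459 m^3/s
Total ventilation:
Q_total = 2.272 + 35.459
= 37.731 m^3/s


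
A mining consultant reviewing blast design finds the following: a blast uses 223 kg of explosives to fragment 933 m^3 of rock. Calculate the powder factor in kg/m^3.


Powder factor = explosive mass / rock volume
= 223 / 933
= 0.239 kg/m^3

0.239 kg/m^3


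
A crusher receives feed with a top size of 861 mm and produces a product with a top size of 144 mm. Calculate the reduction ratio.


Reduction ratio = feed size / product size
= 861 / 144
= 5.9792

5.9792


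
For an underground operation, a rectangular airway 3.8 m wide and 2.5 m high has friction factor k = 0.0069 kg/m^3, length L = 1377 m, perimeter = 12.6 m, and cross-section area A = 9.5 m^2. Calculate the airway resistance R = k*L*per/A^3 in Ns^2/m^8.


Compute the numerator:
k * L * per = 0.0069 * 1377 * 12.6
= 119.71638
Compute the denominator:
A^3 = 9.5^3 = 857.375
Resistance:
R = 119.71638 / 857.375
= 0.1396 Ns^2/m^8

0.1396 Ns^2/m^8


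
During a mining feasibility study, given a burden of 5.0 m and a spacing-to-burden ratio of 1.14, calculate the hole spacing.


5.7 m

Spacing = burden * ratio
= 5.0 * 1.14
= 5.7 m


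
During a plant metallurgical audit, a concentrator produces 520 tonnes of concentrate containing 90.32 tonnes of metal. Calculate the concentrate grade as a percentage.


Grade = (metal in concentrate / concentrate mass) * 100
= (90.32 / 520) * 100
= 0.1736923077 * 100
= 17.3692%

17.3692%


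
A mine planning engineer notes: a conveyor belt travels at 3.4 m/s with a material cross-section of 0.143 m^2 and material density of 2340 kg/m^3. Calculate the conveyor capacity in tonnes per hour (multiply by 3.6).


Volumetric flow = speed * area
= 3.4 * 0.143 = 0.4862 m^3/s
Mass flow = volumetric * density
= 0.4862 * 2340 = 1137.708 kg/s
Convert to t/h: multiply by 3.6
Capacity = 1137.708 * 3.6
= 4095.7488 t/h

4095.7488 t/h


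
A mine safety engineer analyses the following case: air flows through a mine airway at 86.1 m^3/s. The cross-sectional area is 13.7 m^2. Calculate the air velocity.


Velocity = flow rate / cross-sectional area
= 86.1 / 13.7
= 6.2847 m/s

6.2847 m/s


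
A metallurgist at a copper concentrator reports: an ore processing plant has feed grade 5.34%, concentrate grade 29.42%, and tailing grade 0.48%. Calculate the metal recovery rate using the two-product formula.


92.5208%

Using the two-product formula:
R = 100 * c * (f - t) / (f * (c - t))
Numerator = 100 * 29.42 * (5.34 - 0.48)
= 100 * 29.42 * 4.86
= 14298.12
Denominator = 5.34 * (29.42 - 0.48)
= 5.34 * 28.94
= 154.5396
R = 14298.12 / 154.5396
= 92.5208%


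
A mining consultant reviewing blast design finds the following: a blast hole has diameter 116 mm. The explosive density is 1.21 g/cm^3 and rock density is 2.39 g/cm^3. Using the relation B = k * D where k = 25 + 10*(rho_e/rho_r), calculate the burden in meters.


3.4873 m

First, compute k:
rho_e / rho_r = 1.21 / 2.39 = 0.5062761506
k = 25 + 10 * 0.5062761506 = 30.06276151
Then, compute burden:
B = k * D / 1000 = 30.06276151 * 116 / 1000
= 3487.280335 / 1000
= 3.4873 m


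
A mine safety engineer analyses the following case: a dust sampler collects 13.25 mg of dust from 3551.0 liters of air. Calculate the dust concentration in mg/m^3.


Convert liters to m^3: 1 m^3 = 1000 L
Concentration = mass / volume * 1000
= 13.25 / 3551.0 * 1000
= 0.003731343284 * 1000
= 3.7313 mg/m^3

3.7313 mg/m^3


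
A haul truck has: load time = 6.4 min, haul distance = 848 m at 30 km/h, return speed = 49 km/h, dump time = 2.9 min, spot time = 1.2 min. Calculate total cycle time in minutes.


13.2344 min

Convert haul speed to m/min: 30 * 1000/60 = 500 m/min
Haul time = 848 / 500 = 1.696 min
Convert return speed to m/min: 49 * 1000/60 = 816.6666667 m/min
Return time = 848 / 816.6666667 = 1.038367347 min
Total cycle time:
= 6.4 + 1.696 + 2.9 + 1.038367347 + 1.2
= 13.2344 min


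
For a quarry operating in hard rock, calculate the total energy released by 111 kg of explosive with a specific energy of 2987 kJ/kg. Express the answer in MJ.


331.557 MJ

Energy = mass * specific_energy / 1000
= 111 * 2987 / 1000
= 331557 / 1000
= 331.557 MJ


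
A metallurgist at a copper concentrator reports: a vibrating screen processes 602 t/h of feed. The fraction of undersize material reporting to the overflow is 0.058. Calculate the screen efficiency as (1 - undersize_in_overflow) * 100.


Screen efficiency = (1 - fraction of undersize in overflow) * 100
= (1 - 0.058) * 100
= 0.942 * 100
= 94.2%

94.2%


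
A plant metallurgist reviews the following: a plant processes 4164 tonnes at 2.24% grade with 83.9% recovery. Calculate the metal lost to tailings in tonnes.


15.017 tonnes

Total metal in feed:
= 4164 * 2.24 / 100 = 93.2736 tonnes
Metal recovered:
= 93.2736 * 83.9 / 100 = 78.2565504 tonnes
Metal lost to tailings:
= 93.2736 - 78.2565504
= 15.017 tonnes


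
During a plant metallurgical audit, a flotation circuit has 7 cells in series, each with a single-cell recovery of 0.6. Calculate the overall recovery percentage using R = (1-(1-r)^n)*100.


Complement of single-cell recovery:
1 - r = 1 - 0.6 = 0.4
Raise to power n:
(1 - r)^7 = 0.4^7 = 0.0016384
Overall recovery:
R = (1 - 0.0016384) * 100
= 99.8362%

99.8362%


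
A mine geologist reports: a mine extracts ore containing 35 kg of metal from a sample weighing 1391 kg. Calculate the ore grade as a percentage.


2.5162%

Ore grade = (metal mass / ore mass) * 100
= (35 / 1391) * 100
= 0.02516175413 * 100
= 2.5162%


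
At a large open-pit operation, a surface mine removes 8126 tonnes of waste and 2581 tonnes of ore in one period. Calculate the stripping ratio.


3.1484

Stripping ratio = waste tonnage / ore tonnage
= 8126 / 2581
= 3.1484


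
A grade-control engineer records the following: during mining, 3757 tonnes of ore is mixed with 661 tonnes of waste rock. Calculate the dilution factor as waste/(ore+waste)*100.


14.9615%

Total material = ore + waste
= 3757 + 661 = 4418 tonnes
Dilution = waste / total * 100
= 661 / 4418 * 100
= 0.1496152105 * 100
= 14.9615%


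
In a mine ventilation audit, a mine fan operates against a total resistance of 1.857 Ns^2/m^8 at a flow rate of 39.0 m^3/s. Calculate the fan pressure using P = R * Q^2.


Compute Q^2:
Q^2 = 39.0^2 = 1521.0
Compute pressure:
P = R * Q^2 = 1.857 * 1521.0
= 2824.497 Pa

2824.497 Pa


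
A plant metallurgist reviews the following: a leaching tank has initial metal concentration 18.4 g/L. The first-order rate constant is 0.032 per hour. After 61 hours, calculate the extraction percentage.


85.801%

Compute the exponent:
-k * t = -0.032 * 61 = -1.952
Remaining concentration:
C = 18.4 * exp(-1.952)
= 18.4 * 0.1419898078
= 2.612612464 g/L
Extracted = 18.4 - 2.612612464 = 15.78738754 g/L
Extraction % = 15.78738754 / 18.4 * 100
= 85.801%


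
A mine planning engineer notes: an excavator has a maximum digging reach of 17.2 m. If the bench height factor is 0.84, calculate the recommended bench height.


Bench height = reach * factor
= 17.2 * 0.84
= 14.448 m

14.448 m


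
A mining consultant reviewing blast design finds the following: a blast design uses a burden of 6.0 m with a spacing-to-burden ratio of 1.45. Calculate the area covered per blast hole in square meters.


52.2 m^2

First, find the spacing:
Spacing = burden * ratio = 6.0 * 1.45
= 8.7 m
Then, calculate the area:
Area = burden * spacing = 6.0 * 8.7
= 52.2 m^2


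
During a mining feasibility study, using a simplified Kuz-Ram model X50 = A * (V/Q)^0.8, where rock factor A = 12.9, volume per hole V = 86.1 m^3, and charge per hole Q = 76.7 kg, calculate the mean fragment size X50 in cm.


Compute V/Q:
V/Q = 86.1 / 76.7 = 1.122555411
Raise to the power 0.8:
(V/Q)^0.8 = 1.122555411^0.8 = 1.096897963
Multiply by A:
X50 = 12.9 * 1.096897963
= 14.15 cm

14.15 cm


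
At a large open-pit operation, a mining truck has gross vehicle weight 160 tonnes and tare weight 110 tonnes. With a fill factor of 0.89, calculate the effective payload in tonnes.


Maximum payload = gross - tare
= 160 - 110 = 50 tonnes
Effective payload = max payload * fill factor
= 50 * 0.89
= 44.5 tonnes

44.5 tonnes


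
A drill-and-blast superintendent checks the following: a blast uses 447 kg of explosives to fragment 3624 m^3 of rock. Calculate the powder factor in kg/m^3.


Powder factor = explosive mass / rock volume
= 447 / 3624
= 0.1233 kg/m^3

0.1233 kg/m^3


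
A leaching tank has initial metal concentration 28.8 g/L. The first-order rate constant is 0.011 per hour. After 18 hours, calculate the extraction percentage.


Compute the exponent:
-k * t = -0.011 * 18 = -0.198
Remaining concentration:
C = 28.8 * exp(-0.198)
= 28.8 * 0.8203698531
= 23.62665177 g/L
Extracted = 28.8 - 23.62665177 = 5.17334823 g/L
Extraction % = 5.17334823 / 28.8 * 100
= 17.963%

17.963%


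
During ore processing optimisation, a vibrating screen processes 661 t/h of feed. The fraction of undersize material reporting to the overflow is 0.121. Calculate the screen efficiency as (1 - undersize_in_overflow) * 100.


87.9%

Screen efficiency = (1 - fraction of undersize in overflow) * 100
= (1 - 0.121) * 100
= 0.879 * 100
= 87.9%


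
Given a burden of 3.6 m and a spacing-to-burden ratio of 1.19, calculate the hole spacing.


4.284 m

Spacing = burden * ratio
= 3.6 * 1.19
= 4.284 m


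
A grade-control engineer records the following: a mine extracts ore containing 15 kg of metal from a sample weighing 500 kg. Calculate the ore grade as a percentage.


3.0%

Ore grade = (metal mass / ore mass) * 100
= (15 / 500) * 100
= 0.03 * 100
= 3.0%


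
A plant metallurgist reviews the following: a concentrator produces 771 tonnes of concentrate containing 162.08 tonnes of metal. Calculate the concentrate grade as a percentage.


Grade = (metal in concentrate / concentrate mass) * 100
= (162.08 / 771) * 100
= 0.2102204929 * 100
= 21.022%

21.022%


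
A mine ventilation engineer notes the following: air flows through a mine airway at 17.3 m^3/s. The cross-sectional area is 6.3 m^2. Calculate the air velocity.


2.746 m/s

Velocity = flow rate / cross-sectional area
= 17.3 / 6.3
= 2.746 m/s


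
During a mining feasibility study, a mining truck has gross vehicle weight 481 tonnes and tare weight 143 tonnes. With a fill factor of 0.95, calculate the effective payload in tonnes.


321.1 tonnes

Maximum payload = gross - tare
= 481 - 143 = 338 tonnes
Effective payload = max payload * fill factor
= 338 * 0.95
= 321.1 tonnes


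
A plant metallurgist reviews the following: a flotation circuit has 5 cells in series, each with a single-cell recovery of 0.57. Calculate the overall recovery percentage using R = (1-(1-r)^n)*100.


98.5299%

Complement of single-cell recovery:
1 - r = 1 - 0.57 = 0.43
Raise to power n:
(1 - r)^5 = 0.43^5 = 0.0147008443
Overall recovery:
R = (1 - 0.0147008443) * 100
= 98.5299%


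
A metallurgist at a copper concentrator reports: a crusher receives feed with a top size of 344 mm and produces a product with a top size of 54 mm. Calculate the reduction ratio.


6.3704

Reduction ratio = feed size / product size
= 344 / 54
= 6.3704


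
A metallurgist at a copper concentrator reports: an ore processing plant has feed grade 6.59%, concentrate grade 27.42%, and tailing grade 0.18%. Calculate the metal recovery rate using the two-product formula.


Using the two-product formula:
R = 100 * c * (f - t) / (f * (c - t))
Numerator = 100 * 27.42 * (6.59 - 0.18)
= 100 * 27.42 * 6.41
= 17576.22
Denominator = 6.59 * (27.42 - 0.18)
= 6.59 * 27.24
= 179.5116
R = 17576.22 / 179.5116
= 97.9113%

97.9113%
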